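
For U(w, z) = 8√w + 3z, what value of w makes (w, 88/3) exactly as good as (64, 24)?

U(64, 24) = 136.
Set U(w, 88/3) = 136 and solve.
With z = 88/3: 8√w = 136 − 3·88/3 = 48, so √w = 6 and w = 36.
Check: U(36, 88/3) = 136.

w = 36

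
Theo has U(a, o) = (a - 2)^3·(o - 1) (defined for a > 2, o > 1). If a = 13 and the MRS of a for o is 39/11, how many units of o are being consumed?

MU_a = 3·(a−2)^2·(o−1), MU_o = (a−2)^3.
MRS = (3/1)·(o−1)/(a−2).
Substitute a = 13: MRS = (o − 1)/(11/3). Setting this equal to 39/11 gives o − 1 = (39/11)·(11/3) = 13, so o = 14.

o = 14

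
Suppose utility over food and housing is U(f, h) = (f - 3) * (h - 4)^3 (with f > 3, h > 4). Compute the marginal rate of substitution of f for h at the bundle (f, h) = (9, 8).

MU_f = (h−4)^3, MU_h = 3·(f−3)·(h−4)^2.
MRS = (1/3)·(h−4)/(f−3).
At (9, 8): MRS = 2/9.
That is, one extra unit of f is worth 2/9 units of h at the margin.

MRS = 2/9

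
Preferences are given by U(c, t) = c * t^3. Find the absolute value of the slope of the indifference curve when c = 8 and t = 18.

MU_c = t^3 and MU_t = 3·c·t^2.
MRS = MU_c/MU_t = (1/3)·t/c.
At (8, 18): MRS = 0.75.
So at (8, 18) the consumer would give up 0.75 units of t for one more unit of c.

MRS = 0.75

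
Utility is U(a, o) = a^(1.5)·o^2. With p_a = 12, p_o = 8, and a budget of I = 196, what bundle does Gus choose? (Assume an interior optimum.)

a* = 7, o* = 14

MU_a = 1.5·√a·o^2 and MU_o = 2·a^(1.5)·o.
MRS = MU_a/MU_o = (0.75)·o/a.
Tangency: set MRS = p_a/p_o = 12/8 = 1.5.
So (0.75)·o/a = 1.5, i.e. o = 2·a.
Substitute into the budget 12·a + 8·o = 196: 28·a = 196, so a* = 7.
Then o* = 2·7 = 14.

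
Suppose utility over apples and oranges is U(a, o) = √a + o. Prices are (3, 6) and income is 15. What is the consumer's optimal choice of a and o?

MU_a = 1/(2√a), MU_o = 1.
MRS = 1/(2√a) ÷ 1.
Tangency: set MRS = p_a/p_o = 3/6 = 0.5.
MRS depends only on a: 0.5/√a = 0.5 ⇒ √a = 0.5/0.5 = 1 ⇒ a* = 1.
From the budget, 6·o = 15 − 3·1 = 12, so o* = 2.

a* = 1, o* = 2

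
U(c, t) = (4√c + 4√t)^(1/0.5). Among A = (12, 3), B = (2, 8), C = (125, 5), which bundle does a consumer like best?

Evaluate utility at each bundle:
U(A) = 432.000.
U(B) = 288.000.
U(C) = 2880.000.
Highest utility is C, so C ≻ A ≻ B.

Bundle C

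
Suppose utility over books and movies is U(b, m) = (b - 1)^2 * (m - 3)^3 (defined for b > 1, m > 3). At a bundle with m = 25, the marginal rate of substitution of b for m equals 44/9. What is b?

b = 4

MU_b = 2·(b−1)·(m−3)^3, MU_m = 3·(b−1)^2·(m−3)^2.
MRS = (2/3)·(m−3)/(b−1).
Substitute m = 25: MRS = (44/3)/(b − 1). Setting this equal to 44/9 gives b − 1 = (44/3)/(44/9) = 3, so b = 4.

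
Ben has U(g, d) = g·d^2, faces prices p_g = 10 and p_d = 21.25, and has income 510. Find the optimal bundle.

MU_g = d^2 and MU_d = 2·g·d.
MRS = MU_g/MU_d = (1/2)·d/g.
Tangency: set MRS = p_g/p_d = 10/21.25 = 8/17.
So (1/2)·d/g = 8/17, i.e. d = (16/17)·g.
Substitute into the budget 10·g + 21.25·d = 510: 30·g = 510, so g* = 17.
Then d* = (16/17)·17 = 16.

g* = 17, d* = 16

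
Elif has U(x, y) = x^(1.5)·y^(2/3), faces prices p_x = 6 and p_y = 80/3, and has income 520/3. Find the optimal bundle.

MU_x = 1.5·√x·y^(2/3) and MU_y = 2/3·x^(1.5)·y^(-1/3).
MRS = MU_x/MU_y = (2.25)·y/x.
Tangency: set MRS = p_x/p_y = 6/(80/3) = 9/40.
So (2.25)·y/x = 9/40, i.e. y = 0.1·x.
Substitute into the budget 6·x + (80/3)·y = 520/3: (26/3)·x = 520/3, so x* = 20.
Then y* = 0.1·20 = 2.

x* = 20, y* = 2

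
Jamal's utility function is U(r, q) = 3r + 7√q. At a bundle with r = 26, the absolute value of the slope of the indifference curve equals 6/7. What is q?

q = 1

MU_r = 3, MU_q = 7/(2√q).
MRS = 3 ÷ (7/(2√q)).
MRS depends only on q: (6/7)·√q = 6/7 ⇒ √q = (6/7)/(6/7) = 1 ⇒ q = 1.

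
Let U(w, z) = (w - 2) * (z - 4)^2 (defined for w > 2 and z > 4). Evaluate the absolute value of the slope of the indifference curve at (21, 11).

MRS = 7/38

MU_w = (z−4)^2, MU_z = 2·(w−2)·(z−4).
MRS = (1/2)·(z−4)/(w−2).
At (21, 11): MRS = 7/38.
That is, one extra unit of w is worth 7/38 units of z at the margin.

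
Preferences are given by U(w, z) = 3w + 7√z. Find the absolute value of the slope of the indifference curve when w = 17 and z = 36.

MU_w = 3, MU_z = 7/(2√z).
MRS = 3 ÷ (7/(2√z)).
At (17, 36): MRS = 36/7.
So at (17, 36) the consumer would give up 36/7 units of z for one more unit of w.

MRS = 36/7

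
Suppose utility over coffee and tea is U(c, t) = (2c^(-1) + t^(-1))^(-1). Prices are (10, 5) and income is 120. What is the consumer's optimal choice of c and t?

For CES with ρ = -1, MRS = (2/1)·(t/c)^2.
Tangency: set MRS = p_c/p_t = 10/5 = 2.
So (t/c)^2 = 1; taking the square root, t/c = 1, i.e. t = c.
Substitute into the budget 10·c + 5·t = 120: 15·c = 120, so c* = 8 and t* = 8.

c* = 8, t* = 8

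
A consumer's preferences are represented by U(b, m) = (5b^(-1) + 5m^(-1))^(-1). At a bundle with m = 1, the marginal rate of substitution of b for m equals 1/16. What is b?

b = 4

For CES with ρ = -1, MRS = (m/b)^2.
Setting (1/b)^2 = 1/16 gives 1/b = 0.25 and b = 4.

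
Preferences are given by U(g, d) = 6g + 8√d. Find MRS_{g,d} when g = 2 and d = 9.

MU_g = 6, MU_d = 8/(2√d).
MRS = 6 ÷ (8/(2√d)).
At (2, 9): MRS = 4.5.
The indifference curve has slope −4.5 at this bundle.

MRS = 4.5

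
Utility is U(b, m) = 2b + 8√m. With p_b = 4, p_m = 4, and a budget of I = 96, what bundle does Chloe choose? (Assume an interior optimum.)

MU_b = 2, MU_m = 8/(2√m).
MRS = 2 ÷ (8/(2√m)).
Tangency: set MRS = p_b/p_m = 4/4 = 1.
MRS depends only on m: 0.5·√m = 1 ⇒ √m = 1/0.5 = 2 ⇒ m* = 4.
From the budget, 4·b = 96 − 4·4 = 80, so b* = 20.

b* = 20, m* = 4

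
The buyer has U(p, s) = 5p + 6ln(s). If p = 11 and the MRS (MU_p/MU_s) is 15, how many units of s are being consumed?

MU_p = 5, MU_s = 6/s.
MRS = 5 ÷ (6/s).
MRS depends only on s: (5/6)·s = 15 ⇒ s = 15/(5/6) = 18.

s = 18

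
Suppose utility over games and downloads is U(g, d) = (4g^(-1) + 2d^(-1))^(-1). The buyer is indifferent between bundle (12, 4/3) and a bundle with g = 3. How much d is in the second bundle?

U depends on (g, d) only through S = 4g^(-1) + 2d^(-1), so equal utility means equal S. At (12, 4/3): S = 11/6.
With g = 3: 4·3^(-1) = 4/3, so 2d^(-1) = 11/6 − 4/3 = 0.5, i.e. d^(-1) = 0.25.
Hence d = 1/0.25 = 4.
Check: U(3, 4) = 0.5455.

d = 4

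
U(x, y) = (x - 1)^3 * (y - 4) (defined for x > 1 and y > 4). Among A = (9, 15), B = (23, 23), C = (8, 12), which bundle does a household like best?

Evaluate utility at each bundle:
U(A) = 5632.
U(B) = 202312.
U(C) = 2744.
Highest utility is B, so B ≻ A ≻ C.

Bundle B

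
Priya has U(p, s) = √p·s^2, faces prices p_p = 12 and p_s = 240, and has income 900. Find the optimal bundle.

p* = 15, s* = 3

MU_p = 0.5·p^(-0.5)·s^2 and MU_s = 2·√p·s.
MRS = MU_p/MU_s = (0.25)·s/p.
Tangency: set MRS = p_p/p_s = 12/240 = 0.05.
So (0.25)·s/p = 0.05, i.e. s = 0.2·p.
Substitute into the budget 12·p + 240·s = 900: 60·p = 900, so p* = 15.
Then s* = 0.2·15 = 3.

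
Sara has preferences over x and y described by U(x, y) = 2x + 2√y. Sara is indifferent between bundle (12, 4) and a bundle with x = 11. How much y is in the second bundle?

U(12, 4) = 28.
Set U(11, y) = 28 and solve.
With x = 11: 2√y = 28 − 2·11 = 6, so √y = 3 and y = 9.
Check: U(11, 9) = 28.

y = 9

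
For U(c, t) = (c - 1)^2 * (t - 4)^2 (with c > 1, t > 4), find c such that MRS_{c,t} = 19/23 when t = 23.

MU_c = 2·(c−1)·(t−4)^2, MU_t = 2·(c−1)^2·(t−4).
MRS = (t−4)/(c−1).
Substitute t = 23: MRS = 19/(c − 1). Setting this equal to 19/23 gives c − 1 = 19/(19/23) = 23, so c = 24.

c = 24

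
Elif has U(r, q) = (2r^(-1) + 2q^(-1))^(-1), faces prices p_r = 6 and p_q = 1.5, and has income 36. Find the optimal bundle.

r* = 4, q* = 8

For CES with ρ = -1, MRS = (q/r)^2.
Tangency: set MRS = p_r/p_q = 6/1.5 = 4.
So (q/r)^2 = 4; taking the square root, q/r = 2, i.e. q = 2·r.
Substitute into the budget 6·r + 1.5·q = 36: 9·r = 36, so r* = 4 and q* = 2·4 = 8.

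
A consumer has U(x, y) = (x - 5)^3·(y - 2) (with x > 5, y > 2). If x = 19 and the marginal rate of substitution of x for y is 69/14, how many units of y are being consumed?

y = 25

MU_x = 3·(x−5)^2·(y−2), MU_y = (x−5)^3.
MRS = (3/1)·(y−2)/(x−5).
Substitute x = 19: MRS = (y − 2)/(14/3). Setting this equal to 69/14 gives y − 2 = (69/14)·(14/3) = 23, so y = 25.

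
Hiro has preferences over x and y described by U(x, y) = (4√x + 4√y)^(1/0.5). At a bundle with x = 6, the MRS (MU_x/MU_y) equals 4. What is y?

y = 96

For CES with ρ = 0.5, MRS = √(y/x).
Setting √(y/6) = 4 gives y/6 = 16 and y = 96.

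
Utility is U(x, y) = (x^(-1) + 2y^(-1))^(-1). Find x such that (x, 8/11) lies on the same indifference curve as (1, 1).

x = 4

U depends on (x, y) only through S = x^(-1) + 2y^(-1), so equal utility means equal S. At (1, 1): S = 3.
With y = 8/11: 2·(8/11)^(-1) = 2.75, so x^(-1) = 3 − 2.75 = 0.25.
Hence x = 1/0.25 = 4.
Check: U(4, 8/11) = 0.3333.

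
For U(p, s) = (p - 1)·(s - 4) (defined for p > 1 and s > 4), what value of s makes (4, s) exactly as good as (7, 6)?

U(7, 6) = 12.
Set U(4, s) = 12 and solve.
With p = 4: (4 − 1) = 3, so (s − 4) = 12/3 = 4.
So s = 4 + 4 = 8.
Check: U(4, 8) = 12.

s = 8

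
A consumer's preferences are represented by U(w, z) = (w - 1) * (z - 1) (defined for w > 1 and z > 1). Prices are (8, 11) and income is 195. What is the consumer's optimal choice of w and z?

MU_w = (z−1), MU_z = (w−1).
MRS = (z−1)/(w−1).
Tangency: set MRS = p_w/p_z = 8/11.
So (z − 1)/(w − 1) = 8/11, i.e. (z − 1) = (8/11)·(w − 1).
Rewrite the budget in excess-of-subsistence terms: 8·(w − 1) + 11·(z − 1) = 195 − 8·1 − 11·1 = 176.
Substituting, 16·(w − 1) = 176, so w − 1 = 11 and w* = 12.
Then z − 1 = (8/11)·11 = 8, so z* = 9.

w* = 12, z* = 9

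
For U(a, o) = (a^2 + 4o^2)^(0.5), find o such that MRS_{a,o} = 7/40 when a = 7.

o = 10

For CES with ρ = 2, MRS = (1/4)·(o/a)^(-1).
Setting (1/4)·(o/7)^(-1) = 7/40 gives (o/7)^(-1) = 0.7, so o/7 = 10/7 and o = 10.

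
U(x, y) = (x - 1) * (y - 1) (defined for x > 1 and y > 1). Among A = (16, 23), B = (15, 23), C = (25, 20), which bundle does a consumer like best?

Bundle C

Evaluate utility at each bundle:
U(A) = 330.
U(B) = 308.
U(C) = 456.
Highest utility is C, so C ≻ A ≻ B.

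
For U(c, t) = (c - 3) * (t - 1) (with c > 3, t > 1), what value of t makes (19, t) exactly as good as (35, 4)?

t = 7

U(35, 4) = 96.
Set U(19, t) = 96 and solve.
With c = 19: (19 − 3) = 16, so (t − 1) = 96/16 = 6.
So t = 1 + 6 = 7.
Check: U(19, 7) = 96.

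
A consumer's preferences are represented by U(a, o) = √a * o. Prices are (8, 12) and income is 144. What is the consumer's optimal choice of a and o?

a* = 6, o* = 8

MU_a = 0.5·a^(-0.5)·o and MU_o = √a.
MRS = MU_a/MU_o = (0.5)·o/a.
Tangency: set MRS = p_a/p_o = 8/12 = 2/3.
So (0.5)·o/a = 2/3, i.e. o = (4/3)·a.
Substitute into the budget 8·a + 12·o = 144: 24·a = 144, so a* = 6.
Then o* = (4/3)·6 = 8.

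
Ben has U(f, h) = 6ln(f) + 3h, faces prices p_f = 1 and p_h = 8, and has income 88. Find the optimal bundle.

f* = 16, h* = 9

MU_f = 6/f, MU_h = 3.
MRS = 6/f ÷ 3.
Tangency: set MRS = p_f/p_h = 1/8 = 0.125.
MRS depends only on f: 2/f = 0.125 ⇒ f* = 2/0.125 = 16.
From the budget, 8·h = 88 − 1·16 = 72, so h* = 9.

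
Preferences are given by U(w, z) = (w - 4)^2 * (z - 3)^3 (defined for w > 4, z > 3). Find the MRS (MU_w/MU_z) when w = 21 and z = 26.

MU_w = 2·(w−4)·(z−3)^3, MU_z = 3·(w−4)^2·(z−3)^2.
MRS = (2/3)·(z−3)/(w−4).
At (21, 26): MRS = 46/51.
The indifference curve has slope −46/51 at this bundle.

MRS = 46/51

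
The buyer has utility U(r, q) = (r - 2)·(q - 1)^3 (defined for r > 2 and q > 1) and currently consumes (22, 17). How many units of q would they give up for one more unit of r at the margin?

MU_r = (q−1)^3, MU_q = 3·(r−2)·(q−1)^2.
MRS = (1/3)·(q−1)/(r−2).
At (22, 17): MRS = 4/15.
The indifference curve has slope −4/15 at this bundle.

MRS = 4/15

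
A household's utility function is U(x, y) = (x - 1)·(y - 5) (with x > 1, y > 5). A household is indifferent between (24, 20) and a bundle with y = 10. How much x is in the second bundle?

U(24, 20) = 345.
Set U(x, 10) = 345 and solve.
With y = 10: (10 − 5) = 5, so (x − 1) = 345/5 = 69.
So x = 1 + 69 = 70.
Check: U(70, 10) = 345.

x = 70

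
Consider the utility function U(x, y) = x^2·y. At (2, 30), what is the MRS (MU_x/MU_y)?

MRS = 30

MU_x = 2·x·y and MU_y = x^2.
MRS = MU_x/MU_y = (2/1)·y/x.
At (2, 30): MRS = 30.
So at (2, 30) the consumer would give up 30 units of y for one more unit of x.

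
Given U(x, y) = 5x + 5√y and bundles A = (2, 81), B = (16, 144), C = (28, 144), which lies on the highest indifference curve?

Bundle C

Evaluate utility at each bundle:
U(A) = 55.000.
U(B) = 140.000.
U(C) = 200.000.
Highest utility is C, so C ≻ B ≻ A.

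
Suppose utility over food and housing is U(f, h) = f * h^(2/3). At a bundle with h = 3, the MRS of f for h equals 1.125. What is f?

f = 4

MU_f = h^(2/3) and MU_h = 2/3·f·h^(-1/3).
MRS = MU_f/MU_h = (1.5)·h/f.
Substitute h = 3: MRS = 4.5/f. Setting 4.5/f = 1.125 gives f = 4.5/1.125 = 4.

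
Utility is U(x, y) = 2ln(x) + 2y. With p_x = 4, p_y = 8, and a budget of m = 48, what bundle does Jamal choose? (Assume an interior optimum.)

x* = 2, y* = 5

MU_x = 2/x, MU_y = 2.
MRS = 2/x ÷ 2.
Tangency: set MRS = p_x/p_y = 4/8 = 0.5.
MRS depends only on x: 1/x = 0.5 ⇒ x* = 1/0.5 = 2.
From the budget, 8·y = 48 − 4·2 = 40, so y* = 5.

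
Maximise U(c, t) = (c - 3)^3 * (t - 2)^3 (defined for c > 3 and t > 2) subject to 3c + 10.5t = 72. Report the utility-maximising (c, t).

c* = 10, t* = 4

MU_c = 3·(c−3)^2·(t−2)^3, MU_t = 3·(c−3)^3·(t−2)^2.
MRS = (t−2)/(c−3).
Tangency: set MRS = p_c/p_t = 3/10.5 = 2/7.
So (t − 2)/(c − 3) = 2/7, i.e. (t − 2) = (2/7)·(c − 3).
Rewrite the budget in excess-of-subsistence terms: 3·(c − 3) + 10.5·(t − 2) = 72 − 3·3 − 10.5·2 = 42.
Substituting, 6·(c − 3) = 42, so c − 3 = 7 and c* = 10.
Then t − 2 = (2/7)·7 = 2, so t* = 4.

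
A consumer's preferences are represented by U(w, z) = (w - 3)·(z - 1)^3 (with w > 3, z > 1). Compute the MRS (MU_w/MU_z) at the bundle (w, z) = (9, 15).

MU_w = (z−1)^3, MU_z = 3·(w−3)·(z−1)^2.
MRS = (1/3)·(z−1)/(w−3).
At (9, 15): MRS = 7/9.
So at (9, 15) the consumer would give up 7/9 units of z for one more unit of w.

MRS = 7/9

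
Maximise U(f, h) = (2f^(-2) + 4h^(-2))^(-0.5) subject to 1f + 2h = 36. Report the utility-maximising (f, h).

For CES with ρ = -2, MRS = (2/4)·(h/f)^3.
Tangency: set MRS = p_f/p_h = 1/2 = 0.5.
So (h/f)^3 = 1; taking the cube root, h/f = 1, i.e. h = f.
Substitute into the budget 1·f + 2·h = 36: 3·f = 36, so f* = 12 and h* = 12.

f* = 12, h* = 12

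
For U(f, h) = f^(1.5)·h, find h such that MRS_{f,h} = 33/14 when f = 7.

MU_f = 1.5·√f·h and MU_h = f^(1.5).
MRS = MU_f/MU_h = (1.5)·h/f.
Substitute f = 7: MRS = h/(14/3). Setting h/(14/3) = 33/14 gives h = (33/14)·(14/3) = 11.

h = 11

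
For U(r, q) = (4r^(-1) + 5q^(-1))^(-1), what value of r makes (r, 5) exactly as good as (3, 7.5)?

U depends on (r, q) only through S = 4r^(-1) + 5q^(-1), so equal utility means equal S. At (3, 7.5): S = 2.
With q = 5: 5·5^(-1) = 1, so 4r^(-1) = 2 − 1 = 1, i.e. r^(-1) = 0.25.
Hence r = 1/0.25 = 4.
Check: U(4, 5) = 0.5.

r = 4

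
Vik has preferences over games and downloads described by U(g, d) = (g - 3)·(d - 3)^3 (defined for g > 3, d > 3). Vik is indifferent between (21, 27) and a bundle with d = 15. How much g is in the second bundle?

g = 147

U(21, 27) = 248832.
Set U(g, 15) = 248832 and solve.
With d = 15: (15 − 3)^3 = 1728, so (g − 3) = 248832/1728 = 144.
So g = 3 + 144 = 147.
Check: U(147, 15) = 248832.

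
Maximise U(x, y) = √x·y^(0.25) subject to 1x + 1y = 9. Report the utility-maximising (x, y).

x* = 6, y* = 3

MU_x = 0.5·x^(-0.5)·y^(0.25) and MU_y = 0.25·√x·y^(-0.75).
MRS = MU_x/MU_y = (2)·y/x.
Tangency: set MRS = p_x/p_y = 1/1 = 1.
So (2)·y/x = 1, i.e. y = 0.5·x.
Substitute into the budget 1·x + 1·y = 9: 1.5·x = 9, so x* = 6.
Then y* = 0.5·6 = 3.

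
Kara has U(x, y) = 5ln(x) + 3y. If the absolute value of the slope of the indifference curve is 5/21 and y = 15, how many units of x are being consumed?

x = 7

MU_x = 5/x, MU_y = 3.
MRS = 5/x ÷ 3.
MRS depends only on x: (5/3)/x = 5/21 ⇒ x = (5/3)/(5/21) = 7.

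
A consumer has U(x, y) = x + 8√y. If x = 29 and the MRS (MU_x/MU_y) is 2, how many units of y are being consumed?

y = 64

MU_x = 1, MU_y = 8/(2√y).
MRS = 1 ÷ (8/(2√y)).
MRS depends only on y: 0.25·√y = 2 ⇒ √y = 2/0.25 = 8 ⇒ y = 64.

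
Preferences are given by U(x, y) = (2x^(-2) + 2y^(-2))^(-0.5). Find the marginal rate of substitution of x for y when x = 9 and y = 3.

For CES with ρ = -2, MRS = (y/x)^3.
At (9, 3): MRS = 1/27.
So at (9, 3) the consumer would give up 1/27 units of y for one more unit of x.

MRS = 1/27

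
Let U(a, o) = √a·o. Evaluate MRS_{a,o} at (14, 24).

MRS = 6/7

MU_a = 0.5·a^(-0.5)·o and MU_o = √a.
MRS = MU_a/MU_o = (0.5)·o/a.
At (14, 24): MRS = 6/7.
That is, one extra unit of a is worth 6/7 units of o at the margin.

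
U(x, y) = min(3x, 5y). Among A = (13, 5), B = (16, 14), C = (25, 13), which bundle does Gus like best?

Evaluate utility at each bundle:
U(A) = 25.
U(B) = 48.
U(C) = 65.
Highest utility is C, so C ≻ B ≻ A.

Bundle C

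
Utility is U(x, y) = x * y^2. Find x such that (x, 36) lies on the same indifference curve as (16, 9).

U(16, 9) = 1296.
Set U(x, 36) = 1296 and solve.
With y = 36: 36^2 = 1296, so x = 1296/1296 = 1.
Check: U(1, 36) = 1296.

x = 1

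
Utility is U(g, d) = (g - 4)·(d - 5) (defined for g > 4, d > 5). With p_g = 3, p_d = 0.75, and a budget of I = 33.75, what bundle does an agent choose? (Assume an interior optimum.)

MU_g = (d−5), MU_d = (g−4).
MRS = (d−5)/(g−4).
Tangency: set MRS = p_g/p_d = 3/0.75 = 4.
So (d − 5)/(g − 4) = 4, i.e. (d − 5) = 4·(g − 4).
Rewrite the budget in excess-of-subsistence terms: 3·(g − 4) + 0.75·(d − 5) = 33.75 − 3·4 − 0.75·5 = 18.
Substituting, 6·(g − 4) = 18, so g − 4 = 3 and g* = 7.
Then d − 5 = 4·3 = 12, so d* = 17.

g* = 7, d* = 17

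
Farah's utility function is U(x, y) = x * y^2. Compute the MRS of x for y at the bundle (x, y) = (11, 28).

MU_x = y^2 and MU_y = 2·x·y.
MRS = MU_x/MU_y = (1/2)·y/x.
At (11, 28): MRS = 14/11.
So at (11, 28) the consumer would give up 14/11 units of y for one more unit of x.

MRS = 14/11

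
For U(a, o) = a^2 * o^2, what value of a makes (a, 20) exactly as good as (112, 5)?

a = 28

U(112, 5) = 313600.
Set U(a, 20) = 313600 and solve.
With o = 20: 20^2 = 400, so a^2 = 313600/400 = 784; taking the square root, a = 28.
Check: U(28, 20) = 313600.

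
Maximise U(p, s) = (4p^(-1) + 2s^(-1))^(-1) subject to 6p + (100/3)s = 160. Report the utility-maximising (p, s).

For CES with ρ = -1, MRS = (4/2)·(s/p)^2.
Tangency: set MRS = p_p/p_s = 6/(100/3) = 9/50.
So (s/p)^2 = 9/100; taking the square root, s/p = 0.3, i.e. s = 0.3·p.
Substitute into the budget 6·p + (100/3)·s = 160: 16·p = 160, so p* = 10 and s* = 0.3·10 = 3.

p* = 10, s* = 3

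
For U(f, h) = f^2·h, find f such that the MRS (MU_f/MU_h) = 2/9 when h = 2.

MU_f = 2·f·h and MU_h = f^2.
MRS = MU_f/MU_h = (2/1)·h/f.
Substitute h = 2: MRS = 4/f. Setting 4/f = 2/9 gives f = 4/(2/9) = 18.

f = 18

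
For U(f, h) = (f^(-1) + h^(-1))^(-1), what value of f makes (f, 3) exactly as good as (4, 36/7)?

U depends on (f, h) only through S = f^(-1) + h^(-1), so equal utility means equal S. At (4, 36/7): S = 4/9.
With h = 3: 3^(-1) = 1/3, so f^(-1) = 4/9 − 1/3 = 1/9.
Hence f = 1/(1/9) = 9.
Check: U(9, 3) = 2.25.

f = 9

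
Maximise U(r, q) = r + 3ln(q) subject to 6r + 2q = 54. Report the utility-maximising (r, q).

MU_r = 1, MU_q = 3/q.
MRS = 1 ÷ (3/q).
Tangency: set MRS = p_r/p_q = 6/2 = 3.
MRS depends only on q: (1/3)·q = 3 ⇒ q* = 3/(1/3) = 9.
From the budget, 6·r = 54 − 2·9 = 36, so r* = 6.

r* = 6, q* = 9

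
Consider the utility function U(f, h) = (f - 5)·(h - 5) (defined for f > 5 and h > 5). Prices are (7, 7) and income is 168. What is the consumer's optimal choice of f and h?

f* = 12, h* = 12

MU_f = (h−5), MU_h = (f−5).
MRS = (h−5)/(f−5).
Tangency: set MRS = p_f/p_h = 7/7 = 1.
So (h − 5)/(f − 5) = 1, i.e. (h − 5) = (f − 5).
Rewrite the budget in excess-of-subsistence terms: 7·(f − 5) + 7·(h − 5) = 168 − 7·5 − 7·5 = 98.
Substituting, 14·(f − 5) = 98, so f − 5 = 7 and f* = 12.
Then h − 5 = 7, so h* = 12.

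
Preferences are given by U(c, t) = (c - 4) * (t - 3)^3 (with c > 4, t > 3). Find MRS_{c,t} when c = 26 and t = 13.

MU_c = (t−3)^3, MU_t = 3·(c−4)·(t−3)^2.
MRS = (1/3)·(t−3)/(c−4).
At (26, 13): MRS = 5/33.
That is, one extra unit of c is worth 5/33 units of t at the margin.

MRS = 5/33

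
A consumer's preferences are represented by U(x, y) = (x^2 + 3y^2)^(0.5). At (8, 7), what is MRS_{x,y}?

MRS = 8/21

For CES with ρ = 2, MRS = (1/3)·(y/x)^(-1).
At (8, 7): MRS = 8/21.
The indifference curve has slope −8/21 at this bundle.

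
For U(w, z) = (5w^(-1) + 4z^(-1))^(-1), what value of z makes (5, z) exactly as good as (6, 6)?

U depends on (w, z) only through S = 5w^(-1) + 4z^(-1), so equal utility means equal S. At (6, 6): S = 1.5.
With w = 5: 5·5^(-1) = 1, so 4z^(-1) = 1.5 − 1 = 0.5, i.e. z^(-1) = 0.125.
Hence z = 1/0.125 = 8.
Check: U(5, 8) = 0.6667.

z = 8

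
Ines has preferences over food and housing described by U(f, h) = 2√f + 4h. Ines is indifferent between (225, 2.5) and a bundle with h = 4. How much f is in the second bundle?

U(225, 2.5) = 40.
Set U(f, 4) = 40 and solve.
With h = 4: 2√f = 40 − 4·4 = 24, so √f = 12 and f = 144.
Check: U(144, 4) = 40.

f = 144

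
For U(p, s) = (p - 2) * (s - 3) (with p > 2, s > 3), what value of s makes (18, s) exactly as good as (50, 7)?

U(50, 7) = 192.
Set U(18, s) = 192 and solve.
With p = 18: (18 − 2) = 16, so (s − 3) = 192/16 = 12.
So s = 3 + 12 = 15.
Check: U(18, 15) = 192.

s = 15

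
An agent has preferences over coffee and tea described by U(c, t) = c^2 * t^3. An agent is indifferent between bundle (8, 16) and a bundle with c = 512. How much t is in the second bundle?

U(8, 16) = 262144.
Set U(512, t) = 262144 and solve.
With c = 512: 512^2 = 262144, so t^3 = 262144/262144 = 1; taking the cube root, t = 1.
Check: U(512, 1) = 262144.

t = 1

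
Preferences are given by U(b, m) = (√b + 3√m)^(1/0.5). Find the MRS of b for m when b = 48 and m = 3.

MRS = 1/12

For CES with ρ = 0.5, MRS = (1/3)·√(m/b).
At (48, 3): MRS = 1/12.
The indifference curve has slope −1/12 at this bundle.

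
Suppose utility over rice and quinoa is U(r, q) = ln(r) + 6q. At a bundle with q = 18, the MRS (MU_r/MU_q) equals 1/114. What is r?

MU_r = 1/r, MU_q = 6.
MRS = 1/r ÷ 6.
MRS depends only on r: (1/6)/r = 1/114 ⇒ r = (1/6)/(1/114) = 19.

r = 19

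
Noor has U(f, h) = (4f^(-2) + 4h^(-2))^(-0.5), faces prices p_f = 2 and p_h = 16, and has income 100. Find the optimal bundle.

f* = 10, h* = 5

For CES with ρ = -2, MRS = (h/f)^3.
Tangency: set MRS = p_f/p_h = 2/16 = 0.125.
So (h/f)^3 = 0.125; taking the cube root, h/f = 0.5, i.e. h = 0.5·f.
Substitute into the budget 2·f + 16·h = 100: 10·f = 100, so f* = 10 and h* = 0.5·10 = 5.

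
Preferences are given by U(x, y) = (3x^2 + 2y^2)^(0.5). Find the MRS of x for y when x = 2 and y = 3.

For CES with ρ = 2, MRS = (3/2)·(y/x)^(-1).
At (2, 3): MRS = 1.
That is, one extra unit of x is worth 1 units of y at the margin.

MRS = 1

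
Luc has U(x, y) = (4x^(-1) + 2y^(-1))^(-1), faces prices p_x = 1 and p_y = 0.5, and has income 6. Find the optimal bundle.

For CES with ρ = -1, MRS = (4/2)·(y/x)^2.
Tangency: set MRS = p_x/p_y = 1/0.5 = 2.
So (y/x)^2 = 1; taking the square root, y/x = 1, i.e. y = x.
Substitute into the budget 1·x + 0.5·y = 6: 1.5·x = 6, so x* = 4 and y* = 4.

x* = 4, y* = 4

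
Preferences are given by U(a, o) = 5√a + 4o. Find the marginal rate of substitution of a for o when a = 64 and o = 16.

MU_a = 5/(2√a), MU_o = 4.
MRS = 5/(2√a) ÷ 4.
At (64, 16): MRS = 5/64.
That is, one extra unit of a is worth 5/64 units of o at the margin.

MRS = 5/64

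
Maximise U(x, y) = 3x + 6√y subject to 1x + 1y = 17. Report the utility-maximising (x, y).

x* = 16, y* = 1

MU_x = 3, MU_y = 6/(2√y).
MRS = 3 ÷ (6/(2√y)).
Tangency: set MRS = p_x/p_y = 1/1 = 1.
MRS depends only on y: √y = 1 ⇒ √y = 1 ⇒ y* = 1.
From the budget, 1·x = 17 − 1·1 = 16, so x* = 16.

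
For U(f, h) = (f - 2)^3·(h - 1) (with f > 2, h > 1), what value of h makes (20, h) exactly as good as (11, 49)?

U(11, 49) = 34992.
Set U(20, h) = 34992 and solve.
With f = 20: (20 − 2)^3 = 5832, so (h − 1) = 34992/5832 = 6.
So h = 1 + 6 = 7.
Check: U(20, 7) = 34992.

h = 7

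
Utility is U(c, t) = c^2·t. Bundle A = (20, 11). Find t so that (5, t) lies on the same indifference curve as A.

U(20, 11) = 4400.
Set U(5, t) = 4400 and solve.
With c = 5: 5^2 = 25, so t = 4400/25 = 176.
Check: U(5, 176) = 4400.

t = 176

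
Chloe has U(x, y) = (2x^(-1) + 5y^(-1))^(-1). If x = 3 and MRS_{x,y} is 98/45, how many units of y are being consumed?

y = 7

For CES with ρ = -1, MRS = (2/5)·(y/x)^2.
Setting (2/5)·(y/3)^2 = 98/45 gives (y/3)^2 = 49/9, so y/3 = 7/3 and y = 7.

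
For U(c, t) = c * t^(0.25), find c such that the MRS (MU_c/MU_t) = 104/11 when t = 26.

MU_c = t^(0.25) and MU_t = 0.25·c·t^(-0.75).
MRS = MU_c/MU_t = (4)·t/c.
Substitute t = 26: MRS = 104/c. Setting 104/c = 104/11 gives c = 104/(104/11) = 11.

c = 11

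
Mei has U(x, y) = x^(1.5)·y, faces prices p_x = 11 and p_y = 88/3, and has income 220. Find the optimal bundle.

MU_x = 1.5·√x·y and MU_y = x^(1.5).
MRS = MU_x/MU_y = (1.5)·y/x.
Tangency: set MRS = p_x/p_y = 11/(88/3) = 0.375.
So (1.5)·y/x = 0.375, i.e. y = 0.25·x.
Substitute into the budget 11·x + (88/3)·y = 220: (55/3)·x = 220, so x* = 12.
Then y* = 0.25·12 = 3.

x* = 12, y* = 3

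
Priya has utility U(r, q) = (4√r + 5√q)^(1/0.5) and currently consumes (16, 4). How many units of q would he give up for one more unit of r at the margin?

MRS = 0.4

For CES with ρ = 0.5, MRS = (4/5)·√(q/r).
At (16, 4): MRS = 0.4.
The indifference curve has slope −0.4 at this bundle.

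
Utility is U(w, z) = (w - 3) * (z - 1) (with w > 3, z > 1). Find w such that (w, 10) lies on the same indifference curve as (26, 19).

w = 49

U(26, 19) = 414.
Set U(w, 10) = 414 and solve.
With z = 10: (10 − 1) = 9, so (w − 3) = 414/9 = 46.
So w = 3 + 46 = 49.
Check: U(49, 10) = 414.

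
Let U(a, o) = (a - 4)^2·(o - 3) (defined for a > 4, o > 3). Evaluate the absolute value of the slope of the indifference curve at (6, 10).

MU_a = 2·(a−4)·(o−3), MU_o = (a−4)^2.
MRS = (2/1)·(o−3)/(a−4).
At (6, 10): MRS = 7.
So at (6, 10) the consumer would give up 7 units of o for one more unit of a.

MRS = 7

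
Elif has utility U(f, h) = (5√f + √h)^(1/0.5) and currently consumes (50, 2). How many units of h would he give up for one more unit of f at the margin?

For CES with ρ = 0.5, MRS = (5/1)·√(h/f).
At (50, 2): MRS = 1.
The indifference curve has slope −1 at this bundle.

MRS = 1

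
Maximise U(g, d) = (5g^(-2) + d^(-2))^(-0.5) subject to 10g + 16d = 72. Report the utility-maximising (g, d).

For CES with ρ = -2, MRS = (5/1)·(d/g)^3.
Tangency: set MRS = p_g/p_d = 10/16 = 0.625.
So (d/g)^3 = 0.125; taking the cube root, d/g = 0.5, i.e. d = 0.5·g.
Substitute into the budget 10·g + 16·d = 72: 18·g = 72, so g* = 4 and d* = 0.5·4 = 2.

g* = 4, d* = 2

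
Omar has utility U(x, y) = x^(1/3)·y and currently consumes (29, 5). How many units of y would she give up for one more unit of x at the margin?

MRS = 5/87

MU_x = 1/3·x^(-2/3)·y and MU_y = x^(1/3).
MRS = MU_x/MU_y = (1/3)·y/x.
At (29, 5): MRS = 5/87.
That is, one extra unit of x is worth 5/87 units of y at the margin.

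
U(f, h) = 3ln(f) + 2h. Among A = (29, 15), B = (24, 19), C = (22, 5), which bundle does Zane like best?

Bundle B

Evaluate utility at each bundle:
U(A) = 40.102.
U(B) = 47.534.
U(C) = 19.273.
Highest utility is B, so B ≻ A ≻ C.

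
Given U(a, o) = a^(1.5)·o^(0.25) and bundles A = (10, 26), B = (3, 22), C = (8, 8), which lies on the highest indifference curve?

Evaluate utility at each bundle:
U(A) = 71.407.
U(B) = 11.253.
U(C) = 38.055.
Highest utility is A, so A ≻ C ≻ B.

Bundle A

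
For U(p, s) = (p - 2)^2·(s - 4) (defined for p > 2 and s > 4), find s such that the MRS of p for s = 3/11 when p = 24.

s = 7

MU_p = 2·(p−2)·(s−4), MU_s = (p−2)^2.
MRS = (2/1)·(s−4)/(p−2).
Substitute p = 24: MRS = (s − 4)/11. Setting this equal to 3/11 gives s − 4 = (3/11)·11 = 3, so s = 7.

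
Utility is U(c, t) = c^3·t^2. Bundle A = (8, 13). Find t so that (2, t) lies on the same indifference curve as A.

t = 104

U(8, 13) = 86528.
Set U(2, t) = 86528 and solve.
With c = 2: 2^3 = 8, so t^2 = 86528/8 = 10816; taking the square root, t = 104.
Check: U(2, 104) = 86528.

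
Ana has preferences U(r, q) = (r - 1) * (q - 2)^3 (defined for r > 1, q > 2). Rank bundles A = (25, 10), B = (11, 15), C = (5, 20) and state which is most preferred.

Bundle C

Evaluate utility at each bundle:
U(A) = 12288.
U(B) = 21970.
U(C) = 23328.
Highest utility is C, so C ≻ B ≻ A.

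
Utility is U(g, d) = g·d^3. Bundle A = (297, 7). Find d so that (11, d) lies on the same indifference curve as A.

d = 21

U(297, 7) = 101871.
Set U(11, d) = 101871 and solve.
With g = 11: d^3 = 101871/11 = 9261; taking the cube root, d = 21.
Check: U(11, 21) = 101871.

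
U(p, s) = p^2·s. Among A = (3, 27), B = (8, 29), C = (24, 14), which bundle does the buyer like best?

Evaluate utility at each bundle:
U(A) = 243.
U(B) = 1856.
U(C) = 8064.
Highest utility is C, so C ≻ B ≻ A.

Bundle C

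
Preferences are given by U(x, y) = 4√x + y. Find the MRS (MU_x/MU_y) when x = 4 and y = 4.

MRS = 1

MU_x = 4/(2√x), MU_y = 1.
MRS = 4/(2√x) ÷ 1.
At (4, 4): MRS = 1.
So at (4, 4) the consumer would give up 1 units of y for one more unit of x.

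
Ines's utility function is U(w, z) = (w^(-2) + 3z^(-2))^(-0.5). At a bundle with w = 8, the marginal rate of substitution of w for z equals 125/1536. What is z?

For CES with ρ = -2, MRS = (1/3)·(z/w)^3.
Setting (1/3)·(z/8)^3 = 125/1536 gives (z/8)^3 = 125/512, so z/8 = 0.625 and z = 5.

z = 5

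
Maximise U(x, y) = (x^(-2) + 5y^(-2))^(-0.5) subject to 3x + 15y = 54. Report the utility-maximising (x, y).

x* = 3, y* = 3

For CES with ρ = -2, MRS = (1/5)·(y/x)^3.
Tangency: set MRS = p_x/p_y = 3/15 = 0.2.
So (y/x)^3 = 1; taking the cube root, y/x = 1, i.e. y = x.
Substitute into the budget 3·x + 15·y = 54: 18·x = 54, so x* = 3 and y* = 3.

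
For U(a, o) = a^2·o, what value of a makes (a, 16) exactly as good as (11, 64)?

U(11, 64) = 7744.
Set U(a, 16) = 7744 and solve.
With o = 16: a^2 = 7744/16 = 484; taking the square root, a = 22.
Check: U(22, 16) = 7744.

a = 22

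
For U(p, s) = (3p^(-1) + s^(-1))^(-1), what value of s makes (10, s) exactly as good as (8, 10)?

U depends on (p, s) only through S = 3p^(-1) + s^(-1), so equal utility means equal S. At (8, 10): S = 19/40.
With p = 10: 3·10^(-1) = 0.3, so s^(-1) = 19/40 − 0.3 = 7/40.
Hence s = 1/(7/40) = 40/7.
Check: U(10, 40/7) = 2.1053.

s = 40/7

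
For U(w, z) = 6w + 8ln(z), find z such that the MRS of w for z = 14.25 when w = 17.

MU_w = 6, MU_z = 8/z.
MRS = 6 ÷ (8/z).
MRS depends only on z: 0.75·z = 14.25 ⇒ z = 14.25/0.75 = 19.

z = 19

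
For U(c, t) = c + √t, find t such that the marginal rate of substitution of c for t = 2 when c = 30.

t = 1

MU_c = 1, MU_t = 1/(2√t).
MRS = 1 ÷ (1/(2√t)).
MRS depends only on t: 2·√t = 2 ⇒ √t = 2/2 = 1 ⇒ t = 1.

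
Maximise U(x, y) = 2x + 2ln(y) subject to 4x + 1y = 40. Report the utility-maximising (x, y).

x* = 9, y* = 4

MU_x = 2, MU_y = 2/y.
MRS = 2 ÷ (2/y).
Tangency: set MRS = p_x/p_y = 4/1 = 4.
MRS depends only on y: y = 4 ⇒ y* = 4.
From the budget, 4·x = 40 − 1·4 = 36, so x* = 9.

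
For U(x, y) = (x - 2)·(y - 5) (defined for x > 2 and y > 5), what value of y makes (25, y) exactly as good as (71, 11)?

U(71, 11) = 414.
Set U(25, y) = 414 and solve.
With x = 25: (25 − 2) = 23, so (y − 5) = 414/23 = 18.
So y = 5 + 18 = 23.
Check: U(25, 23) = 414.

y = 23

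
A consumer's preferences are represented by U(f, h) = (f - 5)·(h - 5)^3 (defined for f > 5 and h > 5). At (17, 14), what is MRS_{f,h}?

MRS = 0.25

MU_f = (h−5)^3, MU_h = 3·(f−5)·(h−5)^2.
MRS = (1/3)·(h−5)/(f−5).
At (17, 14): MRS = 0.25.
That is, one extra unit of f is worth 0.25 units of h at the margin.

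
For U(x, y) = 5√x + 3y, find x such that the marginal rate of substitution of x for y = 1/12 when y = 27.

x = 100

MU_x = 5/(2√x), MU_y = 3.
MRS = 5/(2√x) ÷ 3.
MRS depends only on x: (5/6)/√x = 1/12 ⇒ √x = (5/6)/(1/12) = 10 ⇒ x = 100.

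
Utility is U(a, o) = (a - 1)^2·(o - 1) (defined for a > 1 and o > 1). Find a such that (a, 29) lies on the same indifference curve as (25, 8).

a = 13

U(25, 8) = 4032.
Set U(a, 29) = 4032 and solve.
With o = 29: (29 − 1) = 28, so (a − 1)^2 = 4032/28 = 144.
Taking the square root (with a > 1): a − 1 = 12, so a = 13.
Check: U(13, 29) = 4032.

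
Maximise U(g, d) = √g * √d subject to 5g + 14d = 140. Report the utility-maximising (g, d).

MU_g = 0.5·g^(-0.5)·√d and MU_d = 0.5·√g·d^(-0.5).
MRS = MU_g/MU_d = d/g.
Tangency: set MRS = p_g/p_d = 5/14.
So d/g = 5/14, i.e. d = (5/14)·g.
Substitute into the budget 5·g + 14·d = 140: 10·g = 140, so g* = 14.
Then d* = (5/14)·14 = 5.

g* = 14, d* = 5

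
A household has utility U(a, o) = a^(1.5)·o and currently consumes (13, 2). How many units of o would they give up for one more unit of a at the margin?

MRS = 3/13

MU_a = 1.5·√a·o and MU_o = a^(1.5).
MRS = MU_a/MU_o = (1.5)·o/a.
At (13, 2): MRS = 3/13.
So at (13, 2) the consumer would give up 3/13 units of o for one more unit of a.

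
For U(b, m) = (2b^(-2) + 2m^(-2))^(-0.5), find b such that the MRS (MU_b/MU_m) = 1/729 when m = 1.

For CES with ρ = -2, MRS = (m/b)^3.
Setting (1/b)^3 = 1/729 gives 1/b = 1/9 and b = 9.

b = 9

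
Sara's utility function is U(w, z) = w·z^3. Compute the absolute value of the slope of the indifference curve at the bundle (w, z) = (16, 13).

MRS = 13/48

MU_w = z^3 and MU_z = 3·w·z^2.
MRS = MU_w/MU_z = (1/3)·z/w.
At (16, 13): MRS = 13/48.
So at (16, 13) the consumer would give up 13/48 units of z for one more unit of w.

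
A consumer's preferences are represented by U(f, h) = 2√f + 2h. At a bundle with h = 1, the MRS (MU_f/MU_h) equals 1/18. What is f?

f = 81

MU_f = 2/(2√f), MU_h = 2.
MRS = 2/(2√f) ÷ 2.
MRS depends only on f: 0.5/√f = 1/18 ⇒ √f = 0.5/(1/18) = 9 ⇒ f = 81.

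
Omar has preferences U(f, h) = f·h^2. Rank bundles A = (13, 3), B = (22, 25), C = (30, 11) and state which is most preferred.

Evaluate utility at each bundle:
U(A) = 117.
U(B) = 13750.
U(C) = 3630.
Highest utility is B, so B ≻ C ≻ A.

Bundle B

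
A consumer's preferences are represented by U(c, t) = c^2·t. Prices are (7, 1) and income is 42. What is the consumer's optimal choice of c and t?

MU_c = 2·c·t and MU_t = c^2.
MRS = MU_c/MU_t = (2/1)·t/c.
Tangency: set MRS = p_c/p_t = 7/1 = 7.
So (2/1)·t/c = 7, i.e. t = 3.5·c.
Substitute into the budget 7·c + 1·t = 42: 10.5·c = 42, so c* = 4.
Then t* = 3.5·4 = 14.

c* = 4, t* = 14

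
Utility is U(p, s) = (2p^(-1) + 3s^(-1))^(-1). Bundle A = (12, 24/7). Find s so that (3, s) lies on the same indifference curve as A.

s = 8

U depends on (p, s) only through S = 2p^(-1) + 3s^(-1), so equal utility means equal S. At (12, 24/7): S = 25/24.
With p = 3: 2·3^(-1) = 2/3, so 3s^(-1) = 25/24 − 2/3 = 0.375, i.e. s^(-1) = 0.125.
Hence s = 1/0.125 = 8.
Check: U(3, 8) = 0.96.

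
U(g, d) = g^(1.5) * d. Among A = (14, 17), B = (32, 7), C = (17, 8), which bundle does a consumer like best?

Bundle B

Evaluate utility at each bundle:
U(A) = 890.514.
U(B) = 1267.135.
U(C) = 560.742.
Highest utility is B, so B ≻ A ≻ C.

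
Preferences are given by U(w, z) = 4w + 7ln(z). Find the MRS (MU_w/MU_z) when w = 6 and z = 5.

MRS = 20/7

MU_w = 4, MU_z = 7/z.
MRS = 4 ÷ (7/z).
At (6, 5): MRS = 20/7.
That is, one extra unit of w is worth 20/7 units of z at the margin.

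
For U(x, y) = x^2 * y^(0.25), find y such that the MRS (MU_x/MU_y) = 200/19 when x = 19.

y = 25

MU_x = 2·x·y^(0.25) and MU_y = 0.25·x^2·y^(-0.75).
MRS = MU_x/MU_y = (8)·y/x.
Substitute x = 19: MRS = y/2.375. Setting y/2.375 = 200/19 gives y = (200/19)·2.375 = 25.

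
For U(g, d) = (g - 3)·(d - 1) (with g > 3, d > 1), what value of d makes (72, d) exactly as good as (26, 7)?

d = 3

U(26, 7) = 138.
Set U(72, d) = 138 and solve.
With g = 72: (72 − 3) = 69, so (d − 1) = 138/69 = 2.
So d = 1 + 2 = 3.
Check: U(72, 3) = 138.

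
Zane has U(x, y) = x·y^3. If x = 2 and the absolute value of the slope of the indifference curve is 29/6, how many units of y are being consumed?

y = 29

MU_x = y^3 and MU_y = 3·x·y^2.
MRS = MU_x/MU_y = (1/3)·y/x.
Substitute x = 2: MRS = y/6. Setting y/6 = 29/6 gives y = (29/6)·6 = 29.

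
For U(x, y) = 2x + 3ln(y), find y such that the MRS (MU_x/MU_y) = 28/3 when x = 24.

MU_x = 2, MU_y = 3/y.
MRS = 2 ÷ (3/y).
MRS depends only on y: (2/3)·y = 28/3 ⇒ y = (28/3)/(2/3) = 14.

y = 14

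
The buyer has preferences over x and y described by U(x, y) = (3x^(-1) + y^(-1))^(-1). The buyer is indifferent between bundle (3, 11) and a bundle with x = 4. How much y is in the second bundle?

U depends on (x, y) only through S = 3x^(-1) + y^(-1), so equal utility means equal S. At (3, 11): S = 12/11.
With x = 4: 3·4^(-1) = 0.75, so y^(-1) = 12/11 − 0.75 = 15/44.
Hence y = 1/(15/44) = 44/15.
Check: U(4, 44/15) = 0.9167.

y = 44/15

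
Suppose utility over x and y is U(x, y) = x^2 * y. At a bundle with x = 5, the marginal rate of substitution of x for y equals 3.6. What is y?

y = 9

MU_x = 2·x·y and MU_y = x^2.
MRS = MU_x/MU_y = (2/1)·y/x.
Substitute x = 5: MRS = y/2.5. Setting y/2.5 = 3.6 gives y = 3.6·2.5 = 9.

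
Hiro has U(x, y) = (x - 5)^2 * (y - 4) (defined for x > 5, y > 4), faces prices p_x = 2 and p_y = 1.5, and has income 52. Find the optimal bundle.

x* = 17, y* = 12

MU_x = 2·(x−5)·(y−4), MU_y = (x−5)^2.
MRS = (2/1)·(y−4)/(x−5).
Tangency: set MRS = p_x/p_y = 2/1.5 = 4/3.
So (2/1)·(y − 4)/(x − 5) = 4/3, i.e. (y − 4) = (2/3)·(x − 5).
Rewrite the budget in excess-of-subsistence terms: 2·(x − 5) + 1.5·(y − 4) = 52 − 2·5 − 1.5·4 = 36.
Substituting, 3·(x − 5) = 36, so x − 5 = 12 and x* = 17.
Then y − 4 = (2/3)·12 = 8, so y* = 12.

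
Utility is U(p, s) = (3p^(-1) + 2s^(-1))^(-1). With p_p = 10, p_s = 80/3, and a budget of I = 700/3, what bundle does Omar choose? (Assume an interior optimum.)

p* = 10, s* = 5

For CES with ρ = -1, MRS = (3/2)·(s/p)^2.
Tangency: set MRS = p_p/p_s = 10/(80/3) = 0.375.
So (s/p)^2 = 0.25; taking the square root, s/p = 0.5, i.e. s = 0.5·p.
Substitute into the budget 10·p + (80/3)·s = 700/3: (70/3)·p = 700/3, so p* = 10 and s* = 0.5·10 = 5.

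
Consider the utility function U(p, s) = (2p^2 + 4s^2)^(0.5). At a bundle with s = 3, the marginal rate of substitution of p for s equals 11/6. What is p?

For CES with ρ = 2, MRS = (2/4)·(s/p)^(-1).
Setting (2/4)·(3/p)^(-1) = 11/6 gives (3/p)^(-1) = 11/3, so 3/p = 3/11 and p = 11.

p = 11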